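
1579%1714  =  1579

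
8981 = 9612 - 631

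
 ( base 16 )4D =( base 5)302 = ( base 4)1031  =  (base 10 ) 77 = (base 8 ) 115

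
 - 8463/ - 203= 1209/29 = 41.69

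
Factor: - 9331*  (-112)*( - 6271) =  - 6553646512 = - 2^4*7^2*31^1*43^1*6271^1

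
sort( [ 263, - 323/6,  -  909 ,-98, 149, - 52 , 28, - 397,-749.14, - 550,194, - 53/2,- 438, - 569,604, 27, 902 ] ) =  [ - 909, - 749.14, - 569,  -  550, - 438, - 397,  -  98, - 323/6, - 52,-53/2, 27,28, 149, 194,263, 604, 902]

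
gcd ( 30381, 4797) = 1599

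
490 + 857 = 1347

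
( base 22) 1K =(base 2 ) 101010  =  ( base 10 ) 42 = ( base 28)1e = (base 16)2A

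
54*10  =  540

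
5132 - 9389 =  - 4257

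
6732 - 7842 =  - 1110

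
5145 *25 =128625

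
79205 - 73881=5324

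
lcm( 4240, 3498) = 139920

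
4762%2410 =2352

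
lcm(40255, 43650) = 3622950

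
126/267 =42/89 = 0.47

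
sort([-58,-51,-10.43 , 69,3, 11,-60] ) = [-60,-58,-51,-10.43,3,11, 69] 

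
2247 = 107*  21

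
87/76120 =87/76120 = 0.00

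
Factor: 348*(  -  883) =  - 307284 = - 2^2 * 3^1 *29^1 * 883^1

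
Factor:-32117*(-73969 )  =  7^1*10567^1*32117^1 = 2375662373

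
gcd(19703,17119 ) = 323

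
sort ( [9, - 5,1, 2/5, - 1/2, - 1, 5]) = [- 5,  -  1, - 1/2,  2/5, 1,5, 9] 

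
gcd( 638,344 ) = 2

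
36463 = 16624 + 19839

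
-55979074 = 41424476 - 97403550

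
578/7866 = 289/3933 = 0.07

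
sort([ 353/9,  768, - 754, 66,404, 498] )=[-754, 353/9,66, 404 , 498, 768] 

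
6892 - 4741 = 2151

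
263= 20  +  243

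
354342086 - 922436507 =  -  568094421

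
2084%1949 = 135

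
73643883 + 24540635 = 98184518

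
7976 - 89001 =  - 81025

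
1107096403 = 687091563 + 420004840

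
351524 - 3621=347903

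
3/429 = 1/143 = 0.01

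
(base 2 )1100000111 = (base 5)11100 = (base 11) 645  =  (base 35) M5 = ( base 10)775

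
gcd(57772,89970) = 2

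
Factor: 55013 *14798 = 814082374= 2^1*7^3*29^1*151^1*271^1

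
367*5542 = 2033914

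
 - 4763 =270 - 5033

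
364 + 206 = 570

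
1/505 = 1/505 = 0.00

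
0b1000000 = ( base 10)64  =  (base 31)22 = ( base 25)2e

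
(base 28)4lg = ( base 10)3740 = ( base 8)7234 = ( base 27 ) 53e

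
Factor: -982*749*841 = -618570638 = - 2^1*7^1*29^2*107^1*491^1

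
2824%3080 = 2824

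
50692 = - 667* ( - 76 ) 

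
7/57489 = 7/57489 = 0.00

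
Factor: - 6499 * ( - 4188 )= 27217812 = 2^2*3^1  *  67^1*97^1*349^1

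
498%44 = 14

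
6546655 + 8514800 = 15061455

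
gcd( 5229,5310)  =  9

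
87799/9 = 9755 + 4/9 =9755.44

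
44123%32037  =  12086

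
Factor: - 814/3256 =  - 1/4 = -2^( - 2) 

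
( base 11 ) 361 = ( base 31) dr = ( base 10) 430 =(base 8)656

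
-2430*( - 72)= 174960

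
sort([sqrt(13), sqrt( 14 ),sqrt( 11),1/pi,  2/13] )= [ 2/13,1/pi,  sqrt(11), sqrt( 13),  sqrt(14 ) ] 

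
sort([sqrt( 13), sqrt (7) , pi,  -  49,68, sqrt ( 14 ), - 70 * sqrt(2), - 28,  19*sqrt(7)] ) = [ - 70*sqrt(2), - 49, - 28,sqrt(7 ),pi, sqrt ( 13), sqrt(14), 19*sqrt( 7), 68 ] 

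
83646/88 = 950+23/44 =950.52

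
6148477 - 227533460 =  - 221384983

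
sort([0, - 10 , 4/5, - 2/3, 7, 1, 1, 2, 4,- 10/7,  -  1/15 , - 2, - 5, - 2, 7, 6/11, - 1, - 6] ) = [ - 10, - 6, - 5,  -  2, - 2, - 10/7, - 1, - 2/3,  -  1/15 , 0,6/11,  4/5,1,1,2,4, 7, 7]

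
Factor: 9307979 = 37^1*251567^1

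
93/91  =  93/91 = 1.02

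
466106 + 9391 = 475497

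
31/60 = 31/60=0.52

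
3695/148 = 24 + 143/148 = 24.97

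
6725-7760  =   - 1035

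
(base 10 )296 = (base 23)CK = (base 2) 100101000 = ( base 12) 208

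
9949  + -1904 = 8045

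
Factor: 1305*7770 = 2^1*3^3*5^2 * 7^1*29^1*37^1 = 10139850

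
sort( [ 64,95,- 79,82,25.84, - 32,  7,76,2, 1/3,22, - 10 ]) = [  -  79 , - 32, - 10,1/3,2, 7, 22,25.84, 64,76 , 82,95 ]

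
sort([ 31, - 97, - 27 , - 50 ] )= [ - 97, - 50, - 27, 31]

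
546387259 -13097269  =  533289990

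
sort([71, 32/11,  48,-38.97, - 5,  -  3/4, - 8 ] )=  [ - 38.97, - 8,- 5, - 3/4, 32/11 , 48, 71 ] 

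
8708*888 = 7732704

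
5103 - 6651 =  - 1548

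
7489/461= 7489/461 = 16.25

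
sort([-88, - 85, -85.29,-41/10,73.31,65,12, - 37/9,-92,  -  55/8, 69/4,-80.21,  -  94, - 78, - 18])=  [ - 94,  -  92, - 88,  -  85.29,-85, - 80.21, - 78, - 18, - 55/8,  -  37/9, - 41/10, 12, 69/4,65,73.31 ] 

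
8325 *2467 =20537775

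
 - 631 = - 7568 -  - 6937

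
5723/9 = 5723/9 = 635.89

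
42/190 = 21/95 = 0.22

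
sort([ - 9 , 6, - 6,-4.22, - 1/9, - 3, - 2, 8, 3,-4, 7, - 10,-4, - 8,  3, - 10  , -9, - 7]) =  [-10, - 10, -9, - 9 , - 8, - 7, - 6, - 4.22,-4,- 4,  -  3, - 2 , - 1/9, 3,3, 6,7, 8]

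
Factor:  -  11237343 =-3^1*13^1*288137^1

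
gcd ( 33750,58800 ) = 150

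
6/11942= 3/5971 = 0.00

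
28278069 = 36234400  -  7956331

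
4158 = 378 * 11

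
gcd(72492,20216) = 28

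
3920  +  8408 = 12328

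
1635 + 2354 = 3989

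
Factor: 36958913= 31^1*257^1*4639^1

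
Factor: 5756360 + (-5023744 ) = 2^3*91577^1 = 732616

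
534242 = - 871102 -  - 1405344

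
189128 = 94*2012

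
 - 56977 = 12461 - 69438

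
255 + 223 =478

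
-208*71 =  - 14768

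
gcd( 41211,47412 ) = 9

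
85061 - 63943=21118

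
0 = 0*( - 614 ) 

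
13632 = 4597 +9035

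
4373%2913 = 1460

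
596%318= 278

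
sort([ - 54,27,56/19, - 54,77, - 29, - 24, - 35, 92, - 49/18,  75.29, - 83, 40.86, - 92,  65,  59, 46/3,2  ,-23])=[ - 92,-83, - 54, - 54, - 35, - 29, - 24, - 23, - 49/18  ,  2,56/19, 46/3 , 27, 40.86,  59,  65,  75.29,77,92 ]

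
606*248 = 150288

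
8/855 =8/855 = 0.01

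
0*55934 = 0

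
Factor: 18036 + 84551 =102587^1 = 102587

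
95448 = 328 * 291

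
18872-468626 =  - 449754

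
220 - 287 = - 67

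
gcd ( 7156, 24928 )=4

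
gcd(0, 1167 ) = 1167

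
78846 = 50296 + 28550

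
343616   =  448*767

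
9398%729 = 650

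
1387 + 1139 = 2526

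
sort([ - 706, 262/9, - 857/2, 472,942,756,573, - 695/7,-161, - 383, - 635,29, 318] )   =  [ - 706, - 635,  -  857/2, - 383 , - 161, - 695/7,  29,262/9, 318  ,  472,573,756,942 ] 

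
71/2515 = 71/2515 = 0.03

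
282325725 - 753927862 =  - 471602137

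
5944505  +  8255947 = 14200452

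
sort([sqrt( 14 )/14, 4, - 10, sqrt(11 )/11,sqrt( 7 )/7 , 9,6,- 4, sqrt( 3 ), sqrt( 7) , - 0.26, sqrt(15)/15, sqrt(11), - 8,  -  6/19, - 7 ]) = [ - 10, - 8,-7, - 4, - 6/19, - 0.26, sqrt( 15 ) /15,sqrt(14 ) /14,sqrt(11) /11, sqrt( 7)/7, sqrt( 3), sqrt( 7), sqrt( 11) , 4,6,9] 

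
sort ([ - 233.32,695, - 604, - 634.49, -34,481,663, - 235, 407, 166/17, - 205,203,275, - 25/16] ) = [ - 634.49 , - 604, - 235,-233.32, - 205, - 34, - 25/16 , 166/17, 203,275,407,481,663,695 ]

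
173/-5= - 173/5= - 34.60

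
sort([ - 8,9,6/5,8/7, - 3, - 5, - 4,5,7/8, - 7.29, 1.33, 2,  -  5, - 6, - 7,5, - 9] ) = [ - 9,  -  8, - 7.29, - 7,-6, - 5, - 5,-4, - 3,7/8, 8/7,6/5, 1.33,2, 5,  5,9]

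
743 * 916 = 680588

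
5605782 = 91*61602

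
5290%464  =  186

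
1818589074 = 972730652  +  845858422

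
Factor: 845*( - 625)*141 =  - 74465625=-  3^1 *5^5*13^2*47^1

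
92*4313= 396796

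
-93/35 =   -  3+ 12/35= -2.66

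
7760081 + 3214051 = 10974132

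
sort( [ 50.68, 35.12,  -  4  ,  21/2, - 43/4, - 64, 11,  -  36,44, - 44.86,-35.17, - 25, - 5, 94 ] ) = [ - 64, - 44.86, - 36, - 35.17, - 25, - 43/4, - 5, - 4,21/2, 11, 35.12, 44 , 50.68, 94 ]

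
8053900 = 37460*215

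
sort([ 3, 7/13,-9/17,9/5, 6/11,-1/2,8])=[- 9/17, - 1/2 , 7/13,6/11, 9/5, 3, 8] 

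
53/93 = 53/93 = 0.57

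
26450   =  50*529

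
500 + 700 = 1200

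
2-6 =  - 4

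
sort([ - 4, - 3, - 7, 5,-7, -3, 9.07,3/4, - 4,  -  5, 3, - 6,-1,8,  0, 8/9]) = [ - 7, - 7,-6, - 5 , - 4, - 4, -3,  -  3, -1, 0, 3/4,8/9,  3, 5,8, 9.07]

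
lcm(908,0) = 0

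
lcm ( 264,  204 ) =4488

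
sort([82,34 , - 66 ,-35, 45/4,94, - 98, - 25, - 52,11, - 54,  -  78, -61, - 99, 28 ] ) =[ - 99, - 98, - 78, - 66, - 61, - 54, - 52, - 35, - 25,11, 45/4, 28, 34,82,94 ] 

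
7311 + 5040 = 12351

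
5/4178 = 5/4178   =  0.00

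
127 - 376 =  - 249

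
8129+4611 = 12740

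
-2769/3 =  - 923 = -923.00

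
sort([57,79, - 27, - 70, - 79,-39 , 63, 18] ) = [ - 79, - 70, - 39, - 27,18,  57, 63, 79]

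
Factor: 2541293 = 23^1*110491^1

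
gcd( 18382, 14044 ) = 2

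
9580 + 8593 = 18173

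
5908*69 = 407652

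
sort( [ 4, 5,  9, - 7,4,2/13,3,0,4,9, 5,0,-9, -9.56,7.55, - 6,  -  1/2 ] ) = [ - 9.56, - 9,-7, - 6, - 1/2  ,  0,0,2/13,  3,4,4 , 4,5, 5,7.55, 9,9]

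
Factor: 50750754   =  2^1*3^1 * 29^1 * 37^1*7883^1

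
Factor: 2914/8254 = 31^1*47^1*4127^( - 1 ) = 1457/4127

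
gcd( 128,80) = 16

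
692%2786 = 692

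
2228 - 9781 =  - 7553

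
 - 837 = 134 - 971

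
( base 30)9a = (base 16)118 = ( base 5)2110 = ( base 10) 280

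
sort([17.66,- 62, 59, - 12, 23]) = [ - 62, -12  ,  17.66, 23, 59] 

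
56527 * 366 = 20688882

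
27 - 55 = - 28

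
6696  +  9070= 15766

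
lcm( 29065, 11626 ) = 58130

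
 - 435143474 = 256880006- 692023480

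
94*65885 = 6193190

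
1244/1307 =1244/1307 = 0.95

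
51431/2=51431/2 = 25715.50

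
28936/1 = 28936 = 28936.00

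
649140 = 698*930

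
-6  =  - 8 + 2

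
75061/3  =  75061/3 =25020.33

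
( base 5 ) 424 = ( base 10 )114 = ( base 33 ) 3f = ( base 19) 60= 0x72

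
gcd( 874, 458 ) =2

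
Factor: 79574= 2^1*11^1*3617^1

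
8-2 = 6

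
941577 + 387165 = 1328742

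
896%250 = 146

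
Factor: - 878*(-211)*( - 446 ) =-82625068= - 2^2* 211^1*223^1*439^1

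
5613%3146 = 2467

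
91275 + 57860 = 149135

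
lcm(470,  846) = 4230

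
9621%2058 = 1389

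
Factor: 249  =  3^1*83^1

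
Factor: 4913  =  17^3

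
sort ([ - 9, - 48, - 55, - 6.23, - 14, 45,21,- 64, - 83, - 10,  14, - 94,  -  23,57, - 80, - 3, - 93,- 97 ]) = [-97, - 94, - 93, - 83 , - 80, - 64, - 55, - 48 , - 23, - 14, - 10, - 9, - 6.23, -3, 14, 21,  45,  57 ] 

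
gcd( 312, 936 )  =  312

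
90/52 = 45/26 = 1.73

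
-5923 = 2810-8733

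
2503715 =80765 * 31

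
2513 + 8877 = 11390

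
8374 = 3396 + 4978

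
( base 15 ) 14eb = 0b1000110010000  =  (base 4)1012100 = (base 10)4496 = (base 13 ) 207B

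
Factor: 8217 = 3^2*11^1*83^1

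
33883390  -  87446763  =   - 53563373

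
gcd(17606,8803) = 8803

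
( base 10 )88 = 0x58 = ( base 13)6A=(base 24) 3g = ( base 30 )2S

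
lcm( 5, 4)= 20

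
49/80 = 49/80 = 0.61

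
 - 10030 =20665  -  30695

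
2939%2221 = 718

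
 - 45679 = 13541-59220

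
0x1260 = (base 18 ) e96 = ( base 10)4704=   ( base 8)11140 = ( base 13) 21ab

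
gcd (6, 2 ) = 2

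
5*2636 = 13180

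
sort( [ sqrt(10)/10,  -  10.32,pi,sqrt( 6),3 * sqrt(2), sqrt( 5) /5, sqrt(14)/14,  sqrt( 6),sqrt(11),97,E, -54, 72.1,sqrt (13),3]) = [-54,-10.32,sqrt(14 ) /14,sqrt( 10)/10, sqrt(5)/5, sqrt(6), sqrt( 6 ),E,3,pi , sqrt( 11),sqrt( 13),3*sqrt(2), 72.1 , 97 ]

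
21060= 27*780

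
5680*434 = 2465120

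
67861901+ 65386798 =133248699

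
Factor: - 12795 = - 3^1 * 5^1*853^1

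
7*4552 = 31864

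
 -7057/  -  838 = 7057/838=8.42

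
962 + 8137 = 9099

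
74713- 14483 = 60230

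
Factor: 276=2^2*3^1*23^1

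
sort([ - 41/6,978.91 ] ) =[ - 41/6,  978.91]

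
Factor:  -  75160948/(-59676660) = 18790237/14919165=3^(- 2)*5^(-1)*1663^1*11299^1*331537^(-1 ) 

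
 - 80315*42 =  - 3373230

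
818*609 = 498162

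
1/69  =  1/69 = 0.01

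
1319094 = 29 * 45486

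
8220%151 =66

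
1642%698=246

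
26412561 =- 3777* ( -6993) 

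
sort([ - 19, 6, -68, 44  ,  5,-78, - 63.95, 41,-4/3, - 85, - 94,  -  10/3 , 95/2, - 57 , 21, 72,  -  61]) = [ - 94,- 85, - 78,  -  68,  -  63.95,  -  61, - 57, -19,-10/3, - 4/3, 5,6, 21, 41, 44,95/2, 72 ] 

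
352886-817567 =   -  464681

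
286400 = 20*14320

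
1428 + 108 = 1536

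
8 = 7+1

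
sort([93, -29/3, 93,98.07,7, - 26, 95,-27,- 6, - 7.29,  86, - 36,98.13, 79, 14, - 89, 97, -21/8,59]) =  [-89, - 36,-27, - 26,  -  29/3, - 7.29,  -  6 , - 21/8, 7 , 14, 59,79,  86 , 93,93, 95,97, 98.07,98.13]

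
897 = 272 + 625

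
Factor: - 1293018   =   - 2^1 * 3^1*215503^1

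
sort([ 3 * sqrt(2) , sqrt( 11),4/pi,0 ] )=[0,4/pi,sqrt( 11), 3 * sqrt(2) ]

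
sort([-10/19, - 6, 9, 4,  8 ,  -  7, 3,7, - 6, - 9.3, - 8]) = [ -9.3, - 8,-7,-6, - 6,-10/19,3, 4, 7, 8 , 9]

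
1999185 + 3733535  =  5732720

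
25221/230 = 109+151/230 = 109.66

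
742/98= 7 + 4/7 = 7.57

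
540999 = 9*60111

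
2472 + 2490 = 4962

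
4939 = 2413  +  2526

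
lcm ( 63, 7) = 63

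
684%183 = 135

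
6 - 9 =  - 3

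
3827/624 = 6 + 83/624 = 6.13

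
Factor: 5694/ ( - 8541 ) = - 2/3 = - 2^1*3^(-1)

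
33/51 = 11/17=0.65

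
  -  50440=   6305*( - 8 )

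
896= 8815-7919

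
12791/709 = 18 + 29/709 = 18.04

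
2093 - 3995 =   -  1902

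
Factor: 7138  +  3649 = 7^1*23^1*67^1 = 10787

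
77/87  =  77/87 = 0.89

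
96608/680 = 12076/85 =142.07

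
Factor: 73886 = 2^1*36943^1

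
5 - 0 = 5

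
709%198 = 115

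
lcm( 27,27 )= 27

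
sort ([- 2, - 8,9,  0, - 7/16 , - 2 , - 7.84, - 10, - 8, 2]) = [- 10, - 8, - 8, - 7.84 , - 2,- 2, - 7/16,0, 2, 9] 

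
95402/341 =279+263/341 = 279.77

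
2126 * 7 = 14882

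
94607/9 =10511 + 8/9  =  10511.89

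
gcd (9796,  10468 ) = 4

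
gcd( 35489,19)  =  1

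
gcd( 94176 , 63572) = 4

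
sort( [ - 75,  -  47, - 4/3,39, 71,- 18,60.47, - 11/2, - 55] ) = [-75, - 55,  -  47, - 18,-11/2, - 4/3,39 , 60.47,71]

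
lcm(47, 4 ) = 188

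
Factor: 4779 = 3^4* 59^1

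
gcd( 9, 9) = 9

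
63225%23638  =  15949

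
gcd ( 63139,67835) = 1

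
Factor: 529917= 3^1*29^1*6091^1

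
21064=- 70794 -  - 91858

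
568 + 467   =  1035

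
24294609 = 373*65133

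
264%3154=264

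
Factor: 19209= 3^1*19^1*337^1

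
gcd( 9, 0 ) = 9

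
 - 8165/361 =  - 23+138/361 = - 22.62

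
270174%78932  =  33378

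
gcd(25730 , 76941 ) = 83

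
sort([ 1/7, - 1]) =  [ - 1,1/7]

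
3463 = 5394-1931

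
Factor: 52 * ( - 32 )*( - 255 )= 2^7*3^1*5^1* 13^1*17^1 = 424320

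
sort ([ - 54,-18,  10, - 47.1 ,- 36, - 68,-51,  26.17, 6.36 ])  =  [ - 68,-54,-51, - 47.1,  -  36, - 18, 6.36,10, 26.17]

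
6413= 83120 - 76707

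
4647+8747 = 13394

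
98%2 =0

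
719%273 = 173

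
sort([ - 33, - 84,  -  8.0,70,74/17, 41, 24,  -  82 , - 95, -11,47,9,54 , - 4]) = [- 95, - 84, - 82, - 33, - 11, - 8.0,-4, 74/17, 9, 24,41,47,54,  70]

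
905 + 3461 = 4366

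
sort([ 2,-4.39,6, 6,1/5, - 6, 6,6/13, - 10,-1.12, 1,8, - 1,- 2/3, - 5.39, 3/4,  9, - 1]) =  [ - 10, - 6, - 5.39, - 4.39, - 1.12, - 1, - 1, - 2/3, 1/5, 6/13, 3/4,1,2,6 , 6,  6, 8,9]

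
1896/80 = 237/10 =23.70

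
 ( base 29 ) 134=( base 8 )1644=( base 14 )4A8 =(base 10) 932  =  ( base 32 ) T4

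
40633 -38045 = 2588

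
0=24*0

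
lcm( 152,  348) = 13224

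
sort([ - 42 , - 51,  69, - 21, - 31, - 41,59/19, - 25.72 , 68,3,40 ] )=[ - 51 ,-42,- 41 , - 31, - 25.72, - 21,3, 59/19,  40,  68,69] 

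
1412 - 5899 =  - 4487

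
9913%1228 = 89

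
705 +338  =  1043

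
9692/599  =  9692/599= 16.18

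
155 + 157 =312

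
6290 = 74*85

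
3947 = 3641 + 306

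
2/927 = 2/927 = 0.00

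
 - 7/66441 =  - 1 + 66434/66441 = - 0.00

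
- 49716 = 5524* ( - 9)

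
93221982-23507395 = 69714587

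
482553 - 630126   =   - 147573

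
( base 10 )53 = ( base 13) 41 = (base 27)1Q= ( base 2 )110101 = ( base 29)1o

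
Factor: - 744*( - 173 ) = 128712 = 2^3 * 3^1*31^1*173^1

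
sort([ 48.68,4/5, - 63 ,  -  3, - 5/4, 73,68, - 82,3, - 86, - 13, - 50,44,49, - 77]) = [ - 86, - 82, - 77, - 63,-50 , - 13 , - 3, - 5/4 , 4/5, 3,  44,48.68, 49, 68 , 73] 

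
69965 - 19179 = 50786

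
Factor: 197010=2^1 * 3^2*5^1*11^1*199^1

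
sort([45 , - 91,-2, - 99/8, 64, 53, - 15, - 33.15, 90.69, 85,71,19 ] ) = [ - 91 , - 33.15, - 15, - 99/8,- 2,  19, 45,53 , 64, 71 , 85,90.69] 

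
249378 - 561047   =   - 311669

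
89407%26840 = 8887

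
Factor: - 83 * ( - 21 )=1743 = 3^1*7^1 * 83^1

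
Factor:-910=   -2^1 * 5^1*7^1*13^1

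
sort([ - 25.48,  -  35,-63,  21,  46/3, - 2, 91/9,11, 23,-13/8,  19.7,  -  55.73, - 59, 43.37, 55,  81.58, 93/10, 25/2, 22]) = [ - 63, - 59, - 55.73, - 35, - 25.48, - 2, - 13/8,93/10, 91/9, 11,25/2,  46/3, 19.7,21, 22 , 23,43.37, 55 , 81.58 ]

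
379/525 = 379/525=0.72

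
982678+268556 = 1251234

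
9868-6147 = 3721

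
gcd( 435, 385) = 5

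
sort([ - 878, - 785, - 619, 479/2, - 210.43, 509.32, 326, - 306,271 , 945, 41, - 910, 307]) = [ - 910,-878,-785, - 619,-306 ,-210.43, 41,479/2,271 , 307, 326,509.32, 945]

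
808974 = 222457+586517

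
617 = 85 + 532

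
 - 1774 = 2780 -4554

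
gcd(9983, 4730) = 1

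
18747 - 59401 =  - 40654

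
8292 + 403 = 8695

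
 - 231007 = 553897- 784904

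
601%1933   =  601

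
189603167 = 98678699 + 90924468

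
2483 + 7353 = 9836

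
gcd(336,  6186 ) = 6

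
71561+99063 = 170624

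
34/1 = 34 = 34.00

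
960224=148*6488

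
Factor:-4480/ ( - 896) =5 = 5^1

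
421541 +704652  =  1126193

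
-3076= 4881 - 7957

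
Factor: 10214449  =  7^1*1459207^1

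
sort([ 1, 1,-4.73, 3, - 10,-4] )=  [ - 10, - 4.73, - 4, 1, 1, 3] 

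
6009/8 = 6009/8 = 751.12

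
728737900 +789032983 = 1517770883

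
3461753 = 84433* 41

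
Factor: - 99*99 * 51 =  - 499851 = - 3^5*11^2*17^1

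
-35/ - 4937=35/4937 = 0.01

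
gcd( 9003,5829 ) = 3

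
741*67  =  49647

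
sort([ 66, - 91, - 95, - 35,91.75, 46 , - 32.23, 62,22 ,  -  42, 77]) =[-95,- 91, - 42,-35,-32.23,  22,46, 62, 66,77,91.75]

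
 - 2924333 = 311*( - 9403)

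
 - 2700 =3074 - 5774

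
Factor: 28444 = 2^2*13^1*547^1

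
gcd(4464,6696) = 2232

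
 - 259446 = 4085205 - 4344651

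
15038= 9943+5095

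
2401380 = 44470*54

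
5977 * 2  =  11954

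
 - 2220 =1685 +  - 3905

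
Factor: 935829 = 3^2 * 103981^1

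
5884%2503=878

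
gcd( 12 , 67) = 1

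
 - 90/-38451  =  30/12817 = 0.00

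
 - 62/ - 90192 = 31/45096 = 0.00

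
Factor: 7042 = 2^1*7^1*503^1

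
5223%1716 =75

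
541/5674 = 541/5674 = 0.10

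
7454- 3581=3873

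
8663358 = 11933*726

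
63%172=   63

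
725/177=4 + 17/177= 4.10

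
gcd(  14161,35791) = 7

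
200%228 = 200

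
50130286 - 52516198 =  -2385912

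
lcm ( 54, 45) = 270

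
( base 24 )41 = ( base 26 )3j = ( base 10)97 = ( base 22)49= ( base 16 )61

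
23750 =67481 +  - 43731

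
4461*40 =178440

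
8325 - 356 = 7969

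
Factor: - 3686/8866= - 11^(- 1)*13^( - 1 )*19^1*31^( - 1)*97^1 = - 1843/4433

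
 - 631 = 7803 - 8434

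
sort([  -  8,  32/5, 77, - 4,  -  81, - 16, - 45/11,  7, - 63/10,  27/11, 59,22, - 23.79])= [ - 81, - 23.79, - 16, - 8, - 63/10, - 45/11, - 4,  27/11, 32/5, 7,22,59,77]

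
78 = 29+49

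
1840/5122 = 920/2561 =0.36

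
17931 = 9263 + 8668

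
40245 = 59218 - 18973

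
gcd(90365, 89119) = 1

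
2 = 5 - 3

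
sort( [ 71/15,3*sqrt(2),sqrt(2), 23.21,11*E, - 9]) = [ - 9,sqrt( 2 ),3*  sqrt( 2 ),71/15,23.21,11* E]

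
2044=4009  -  1965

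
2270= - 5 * ( - 454)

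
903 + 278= 1181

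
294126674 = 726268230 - 432141556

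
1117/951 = 1117/951= 1.17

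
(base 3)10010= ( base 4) 1110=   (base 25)39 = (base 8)124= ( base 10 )84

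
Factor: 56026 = 2^1*109^1*257^1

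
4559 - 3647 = 912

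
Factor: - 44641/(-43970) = 2^( - 1 ) * 5^ ( - 1 )*4397^( - 1 ) * 44641^1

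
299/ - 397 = -1 + 98/397 = - 0.75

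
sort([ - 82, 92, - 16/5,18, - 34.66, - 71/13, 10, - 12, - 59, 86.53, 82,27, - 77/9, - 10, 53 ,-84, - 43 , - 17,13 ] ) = [ - 84, - 82,-59, - 43,  -  34.66, - 17, - 12, - 10, - 77/9, -71/13, -16/5,10, 13,18,27, 53,82,86.53, 92] 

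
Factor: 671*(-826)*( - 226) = 2^2*7^1*11^1* 59^1*61^1*113^1 =125259596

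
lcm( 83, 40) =3320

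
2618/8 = 327 + 1/4 = 327.25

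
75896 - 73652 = 2244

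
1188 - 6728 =- 5540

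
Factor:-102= -2^1*3^1*17^1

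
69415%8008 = 5351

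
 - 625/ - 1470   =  125/294  =  0.43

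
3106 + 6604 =9710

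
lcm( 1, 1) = 1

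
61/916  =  61/916 = 0.07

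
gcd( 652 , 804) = 4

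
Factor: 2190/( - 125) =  - 438/25=-  2^1*3^1*5^(-2)*73^1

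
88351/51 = 1732+19/51 = 1732.37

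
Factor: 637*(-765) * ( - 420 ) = 204668100   =  2^2*3^3*5^2*7^3*13^1*17^1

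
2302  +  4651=6953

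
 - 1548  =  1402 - 2950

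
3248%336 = 224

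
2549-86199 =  - 83650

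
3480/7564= 870/1891 = 0.46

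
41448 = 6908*6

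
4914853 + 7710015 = 12624868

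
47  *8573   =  402931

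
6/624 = 1/104 = 0.01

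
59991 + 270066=330057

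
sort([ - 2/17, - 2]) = [ -2 , - 2/17 ] 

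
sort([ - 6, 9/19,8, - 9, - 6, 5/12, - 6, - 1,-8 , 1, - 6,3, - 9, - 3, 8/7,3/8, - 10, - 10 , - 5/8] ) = [ - 10, - 10, - 9,  -  9, - 8, -6, - 6,- 6, - 6,-3, - 1, - 5/8,3/8, 5/12, 9/19,1, 8/7, 3, 8] 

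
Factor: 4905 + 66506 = 71411 = 71411^1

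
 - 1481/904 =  -1481/904 = -1.64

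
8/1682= 4/841 =0.00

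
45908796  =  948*48427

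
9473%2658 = 1499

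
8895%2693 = 816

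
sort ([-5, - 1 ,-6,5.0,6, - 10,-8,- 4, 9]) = [-10, - 8, - 6, - 5, - 4, - 1, 5.0, 6,  9]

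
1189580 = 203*5860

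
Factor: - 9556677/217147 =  - 3^3*7^( - 1) * 13^1*19^1*67^ ( - 1 )* 463^(-1 ) * 1433^1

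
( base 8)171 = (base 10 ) 121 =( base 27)4d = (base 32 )3P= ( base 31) 3S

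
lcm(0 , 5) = 0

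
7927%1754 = 911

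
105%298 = 105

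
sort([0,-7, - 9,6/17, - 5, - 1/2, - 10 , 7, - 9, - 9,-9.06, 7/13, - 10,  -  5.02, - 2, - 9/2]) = [ -10, - 10, - 9.06, - 9,-9,  -  9,-7,- 5.02, - 5 , - 9/2,-2, - 1/2,0 , 6/17, 7/13,  7]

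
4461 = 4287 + 174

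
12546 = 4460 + 8086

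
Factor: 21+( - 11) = 2^1*5^1 = 10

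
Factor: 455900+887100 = 2^3*5^3*17^1*79^1=1343000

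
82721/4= 82721/4 = 20680.25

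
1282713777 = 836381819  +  446331958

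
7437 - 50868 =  - 43431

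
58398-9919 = 48479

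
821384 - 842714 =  - 21330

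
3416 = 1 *3416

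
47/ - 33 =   -  2 + 19/33= - 1.42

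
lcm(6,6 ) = 6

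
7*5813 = 40691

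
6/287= 6/287 =0.02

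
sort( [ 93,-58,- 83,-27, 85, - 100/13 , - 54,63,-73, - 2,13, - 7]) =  [ - 83 ,-73, - 58,  -  54, - 27, - 100/13, - 7, - 2,  13, 63,85,93 ]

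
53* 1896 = 100488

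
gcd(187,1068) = 1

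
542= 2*271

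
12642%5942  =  758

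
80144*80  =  6411520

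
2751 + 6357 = 9108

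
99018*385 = 38121930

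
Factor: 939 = 3^1*313^1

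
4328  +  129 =4457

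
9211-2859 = 6352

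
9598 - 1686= 7912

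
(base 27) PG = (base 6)3111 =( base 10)691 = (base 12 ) 497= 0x2B3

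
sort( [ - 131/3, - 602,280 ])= [ - 602,  -  131/3,280] 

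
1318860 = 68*19395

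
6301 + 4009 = 10310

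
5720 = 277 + 5443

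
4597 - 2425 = 2172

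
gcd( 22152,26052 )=156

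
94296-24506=69790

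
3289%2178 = 1111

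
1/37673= 1/37673 = 0.00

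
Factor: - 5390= -2^1*5^1 * 7^2 *11^1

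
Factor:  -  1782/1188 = -3/2 = - 2^(-1 )*3^1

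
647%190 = 77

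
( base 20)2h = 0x39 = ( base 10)57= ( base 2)111001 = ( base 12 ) 49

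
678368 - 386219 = 292149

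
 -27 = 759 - 786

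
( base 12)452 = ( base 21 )198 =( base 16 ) 27e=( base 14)338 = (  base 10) 638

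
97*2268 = 219996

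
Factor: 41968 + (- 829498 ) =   -  787530 =- 2^1* 3^1*5^1 *26251^1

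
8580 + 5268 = 13848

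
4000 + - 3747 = 253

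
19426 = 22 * 883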